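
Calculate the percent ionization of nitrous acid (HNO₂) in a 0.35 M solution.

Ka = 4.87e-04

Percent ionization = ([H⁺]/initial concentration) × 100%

Using Ka equilibrium: x² + Ka×x - Ka×C = 0. Solving: [H⁺] = 1.2814e-02. Percent = (1.2814e-02/0.35) × 100

Percent ionization = 3.66%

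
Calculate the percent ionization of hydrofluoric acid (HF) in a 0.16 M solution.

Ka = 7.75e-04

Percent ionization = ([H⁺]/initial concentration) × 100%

Using Ka equilibrium: x² + Ka×x - Ka×C = 0. Solving: [H⁺] = 1.0755e-02. Percent = (1.0755e-02/0.16) × 100

Percent ionization = 6.72%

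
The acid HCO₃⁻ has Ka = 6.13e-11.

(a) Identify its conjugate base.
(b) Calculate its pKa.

(a) The conjugate base is formed by removing one H⁺ from HCO₃⁻, giving CO₃²⁻. (b) pKa = -log(Ka) = -log(6.13e-11) = 10.21.

Conjugate base: CO₃²⁻; pK_a = 10.21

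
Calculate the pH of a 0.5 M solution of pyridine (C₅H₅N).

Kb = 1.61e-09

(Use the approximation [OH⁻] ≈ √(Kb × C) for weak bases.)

[OH⁻] = √(Kb × C) = √(1.61e-09 × 0.5) = 2.8373e-05. pOH = 4.55, pH = 14 - pOH

pH = 9.45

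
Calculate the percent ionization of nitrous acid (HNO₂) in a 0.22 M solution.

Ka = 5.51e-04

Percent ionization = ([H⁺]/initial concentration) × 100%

Using Ka equilibrium: x² + Ka×x - Ka×C = 0. Solving: [H⁺] = 1.0738e-02. Percent = (1.0738e-02/0.22) × 100

Percent ionization = 4.88%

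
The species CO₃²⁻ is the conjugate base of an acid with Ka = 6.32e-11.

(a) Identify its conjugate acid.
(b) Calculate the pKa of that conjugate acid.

(a) The conjugate acid is formed by adding one H⁺ to CO₃²⁻, giving HCO₃⁻. (b) pKa = -log(Ka) = -log(6.32e-11) = 10.20.

Conjugate acid: HCO₃⁻; pK_a = 10.20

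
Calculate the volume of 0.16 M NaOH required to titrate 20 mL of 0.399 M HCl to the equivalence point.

At equivalence: moles acid = moles base. moles HCl = 0.399 × 20/1000 = 0.00798 mol. V_base = moles / 0.16 × 1000 = 49.9 mL.

V_{base} = 49.9 mL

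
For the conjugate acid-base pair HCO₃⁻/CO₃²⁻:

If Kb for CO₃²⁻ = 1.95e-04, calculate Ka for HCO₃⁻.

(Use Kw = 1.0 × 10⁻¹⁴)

For a conjugate pair Ka × Kb = Kw, so Ka = Kw/Kb = 1.0 × 10⁻¹⁴ / 1.95e-04 = 5.13e-11.

K_a = 5.13e-11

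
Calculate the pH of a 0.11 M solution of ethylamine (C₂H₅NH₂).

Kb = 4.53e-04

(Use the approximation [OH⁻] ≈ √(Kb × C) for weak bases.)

[OH⁻] = √(Kb × C) = √(4.53e-04 × 0.11) = 7.0590e-03. pOH = 2.15, pH = 14 - pOH

pH = 11.85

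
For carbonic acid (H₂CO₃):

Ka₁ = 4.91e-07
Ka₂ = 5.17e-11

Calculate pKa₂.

pKa₂ = -log(Ka₂) = -log(5.17e-11) = 10.29.

pK_{a2} = 10.29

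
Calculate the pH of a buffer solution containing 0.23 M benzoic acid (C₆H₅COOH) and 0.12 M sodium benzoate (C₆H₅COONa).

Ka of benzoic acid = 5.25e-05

pKa = -log(5.25e-05) = 4.28. pH = pKa + log([A⁻]/[HA]) = 4.28 + log(0.12/0.23)

pH = 4.00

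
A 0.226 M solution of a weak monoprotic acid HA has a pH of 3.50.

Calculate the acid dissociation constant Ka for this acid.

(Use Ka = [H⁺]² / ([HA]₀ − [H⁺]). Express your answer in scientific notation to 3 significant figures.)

[H⁺] = 10^(−pH) = 10^(−3.50) = 3.162e-04 M. For HA ⇌ H⁺ + A⁻, Ka = [H⁺][A⁻]/[HA] = [H⁺]² / ([HA]₀ − [H⁺]) = (3.162e-04)² / (0.226 − 3.162e-04) = 4.43e-07.

K_a = 4.43e-07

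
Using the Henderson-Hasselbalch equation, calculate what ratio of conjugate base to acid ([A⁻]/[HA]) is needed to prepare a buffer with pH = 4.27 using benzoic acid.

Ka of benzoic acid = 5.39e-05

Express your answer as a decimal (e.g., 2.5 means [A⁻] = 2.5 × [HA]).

pKa = -log(5.39e-05) = 4.2684. pH = pKa + log([A⁻]/[HA]), so log([A⁻]/[HA]) = pH − pKa = 4.27 − 4.2684 = 0.0016. [A⁻]/[HA] = 10^(0.0016) = 1.00

[A⁻]/[HA] = 1.00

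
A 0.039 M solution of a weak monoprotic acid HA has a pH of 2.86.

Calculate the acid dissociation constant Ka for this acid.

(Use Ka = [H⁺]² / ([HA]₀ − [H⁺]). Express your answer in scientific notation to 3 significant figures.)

[H⁺] = 10^(−pH) = 10^(−2.86) = 1.380e-03 M. For HA ⇌ H⁺ + A⁻, Ka = [H⁺][A⁻]/[HA] = [H⁺]² / ([HA]₀ − [H⁺]) = (1.380e-03)² / (0.039 − 1.380e-03) = 5.07e-05.

K_a = 5.07e-05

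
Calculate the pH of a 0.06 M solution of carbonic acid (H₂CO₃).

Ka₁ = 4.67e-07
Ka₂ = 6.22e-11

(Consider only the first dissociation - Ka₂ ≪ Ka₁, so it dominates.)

First dissociation dominates. From Ka₁ = [H⁺][HA⁻]/[H₂A], x² + Ka₁·x − Ka₁·C = 0 with C = 0.06 M and Ka₁ = 4.67e-07. Solving: [H⁺] = (−Ka₁ + √(Ka₁² + 4·Ka₁·C)) / 2 = 1.6716e-04 M. pH = -log(1.6716e-04) = 3.78.

pH = 3.78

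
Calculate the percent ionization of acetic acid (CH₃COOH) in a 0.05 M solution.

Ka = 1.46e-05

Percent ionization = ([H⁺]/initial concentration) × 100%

Using Ka equilibrium: x² + Ka×x - Ka×C = 0. Solving: [H⁺] = 8.4713e-04. Percent = (8.4713e-04/0.05) × 100

Percent ionization = 1.69%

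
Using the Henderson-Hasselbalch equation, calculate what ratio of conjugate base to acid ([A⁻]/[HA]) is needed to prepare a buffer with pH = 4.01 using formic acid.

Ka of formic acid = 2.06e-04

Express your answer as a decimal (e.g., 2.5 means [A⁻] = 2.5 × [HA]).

pKa = -log(2.06e-04) = 3.6861. pH = pKa + log([A⁻]/[HA]), so log([A⁻]/[HA]) = pH − pKa = 4.01 − 3.6861 = 0.3239. [A⁻]/[HA] = 10^(0.3239) = 2.11

[A⁻]/[HA] = 2.11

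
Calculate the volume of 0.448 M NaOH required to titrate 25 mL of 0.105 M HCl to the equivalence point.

At equivalence: moles acid = moles base. moles HCl = 0.105 × 25/1000 = 0.002625 mol. V_base = moles / 0.448 × 1000 = 5.9 mL.

V_{base} = 5.9 mL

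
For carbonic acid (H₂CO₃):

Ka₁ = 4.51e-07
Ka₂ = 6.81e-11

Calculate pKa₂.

pKa₂ = -log(Ka₂) = -log(6.81e-11) = 10.17.

pK_{a2} = 10.17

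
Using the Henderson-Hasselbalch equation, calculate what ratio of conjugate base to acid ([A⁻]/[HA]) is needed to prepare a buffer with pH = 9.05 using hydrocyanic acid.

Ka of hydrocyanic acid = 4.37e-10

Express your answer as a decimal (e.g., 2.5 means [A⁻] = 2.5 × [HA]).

pKa = -log(4.37e-10) = 9.3595. pH = pKa + log([A⁻]/[HA]), so log([A⁻]/[HA]) = pH − pKa = 9.05 − 9.3595 = -0.3095. [A⁻]/[HA] = 10^(-0.3095) = 0.490

[A⁻]/[HA] = 0.490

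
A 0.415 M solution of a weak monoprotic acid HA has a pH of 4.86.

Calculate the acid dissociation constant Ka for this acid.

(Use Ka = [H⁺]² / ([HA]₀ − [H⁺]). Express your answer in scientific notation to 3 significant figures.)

[H⁺] = 10^(−pH) = 10^(−4.86) = 1.380e-05 M. For HA ⇌ H⁺ + A⁻, Ka = [H⁺][A⁻]/[HA] = [H⁺]² / ([HA]₀ − [H⁺]) = (1.380e-05)² / (0.415 − 1.380e-05) = 4.59e-10.

K_a = 4.59e-10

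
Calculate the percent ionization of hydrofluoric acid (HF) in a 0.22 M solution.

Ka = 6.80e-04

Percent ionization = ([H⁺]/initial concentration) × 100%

Using Ka equilibrium: x² + Ka×x - Ka×C = 0. Solving: [H⁺] = 1.1896e-02. Percent = (1.1896e-02/0.22) × 100

Percent ionization = 5.41%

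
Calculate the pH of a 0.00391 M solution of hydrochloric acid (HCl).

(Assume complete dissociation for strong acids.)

[H⁺] = 0.00391 M for strong acid. pH = -log[H⁺] = -log(0.00391)

pH = 2.41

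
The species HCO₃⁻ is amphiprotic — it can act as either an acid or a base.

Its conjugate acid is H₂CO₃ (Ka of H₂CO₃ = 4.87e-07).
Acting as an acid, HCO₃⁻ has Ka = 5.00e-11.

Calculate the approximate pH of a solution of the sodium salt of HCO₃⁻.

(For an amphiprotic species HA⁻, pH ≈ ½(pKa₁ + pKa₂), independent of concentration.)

pKa₁ = -log(4.87e-07) = 6.31; pKa₂ = -log(5.00e-11) = 10.30. For an amphiprotic species, pH ≈ ½(pKa₁ + pKa₂) = ½(6.31 + 10.30) = 8.31.

pH = 8.31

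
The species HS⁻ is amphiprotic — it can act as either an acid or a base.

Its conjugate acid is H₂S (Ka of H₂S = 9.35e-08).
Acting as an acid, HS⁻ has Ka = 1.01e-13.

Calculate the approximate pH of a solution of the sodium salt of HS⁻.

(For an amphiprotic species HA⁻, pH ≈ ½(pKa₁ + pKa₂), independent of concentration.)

pKa₁ = -log(9.35e-08) = 7.03; pKa₂ = -log(1.01e-13) = 13.00. For an amphiprotic species, pH ≈ ½(pKa₁ + pKa₂) = ½(7.03 + 13.00) = 10.01.

pH = 10.01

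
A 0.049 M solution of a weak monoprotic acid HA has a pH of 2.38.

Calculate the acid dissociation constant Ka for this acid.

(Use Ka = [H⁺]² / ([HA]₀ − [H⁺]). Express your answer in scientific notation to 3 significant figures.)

[H⁺] = 10^(−pH) = 10^(−2.38) = 4.169e-03 M. For HA ⇌ H⁺ + A⁻, Ka = [H⁺][A⁻]/[HA] = [H⁺]² / ([HA]₀ − [H⁺]) = (4.169e-03)² / (0.049 − 4.169e-03) = 3.88e-04.

K_a = 3.88e-04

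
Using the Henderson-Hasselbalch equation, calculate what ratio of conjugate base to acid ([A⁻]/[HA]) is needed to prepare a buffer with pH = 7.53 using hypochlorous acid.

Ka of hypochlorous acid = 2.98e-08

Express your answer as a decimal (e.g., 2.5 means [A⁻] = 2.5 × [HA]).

pKa = -log(2.98e-08) = 7.5258. pH = pKa + log([A⁻]/[HA]), so log([A⁻]/[HA]) = pH − pKa = 7.53 − 7.5258 = 0.0042. [A⁻]/[HA] = 10^(0.0042) = 1.01

[A⁻]/[HA] = 1.01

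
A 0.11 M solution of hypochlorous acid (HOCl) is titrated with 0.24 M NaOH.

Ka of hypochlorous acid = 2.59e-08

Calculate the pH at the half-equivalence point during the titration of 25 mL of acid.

At half-equivalence [HA] = [A⁻], so Henderson-Hasselbalch gives pH = pKa = -log(2.59e-08) = 7.59.

pH = pKa = 7.59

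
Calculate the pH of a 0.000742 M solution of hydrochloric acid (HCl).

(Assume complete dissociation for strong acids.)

[H⁺] = 0.000742 M for strong acid. pH = -log[H⁺] = -log(0.000742)

pH = 3.13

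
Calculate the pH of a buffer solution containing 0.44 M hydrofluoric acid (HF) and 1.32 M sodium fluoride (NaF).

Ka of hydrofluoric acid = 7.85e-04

pKa = -log(7.85e-04) = 3.11. pH = pKa + log([A⁻]/[HA]) = 3.11 + log(1.32/0.44)

pH = 3.58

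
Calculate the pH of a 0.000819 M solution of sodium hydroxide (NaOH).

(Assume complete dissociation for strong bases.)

[OH⁻] = 0.000819 M for strong base. pOH = -log[OH⁻] = 3.09, pH = 14 - pOH

pH = 10.91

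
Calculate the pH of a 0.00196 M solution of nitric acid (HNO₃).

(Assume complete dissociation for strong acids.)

[H⁺] = 0.00196 M for strong acid. pH = -log[H⁺] = -log(0.00196)

pH = 2.71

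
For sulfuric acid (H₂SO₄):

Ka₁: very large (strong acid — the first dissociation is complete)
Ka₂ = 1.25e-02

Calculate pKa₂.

pKa₂ = -log(Ka₂) = -log(1.25e-02) = 1.90.

pK_{a2} = 1.90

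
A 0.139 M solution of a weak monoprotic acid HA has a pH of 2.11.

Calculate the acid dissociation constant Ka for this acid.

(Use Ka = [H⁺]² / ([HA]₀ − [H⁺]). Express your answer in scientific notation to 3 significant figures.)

[H⁺] = 10^(−pH) = 10^(−2.11) = 7.762e-03 M. For HA ⇌ H⁺ + A⁻, Ka = [H⁺][A⁻]/[HA] = [H⁺]² / ([HA]₀ − [H⁺]) = (7.762e-03)² / (0.139 − 7.762e-03) = 4.59e-04.

K_a = 4.59e-04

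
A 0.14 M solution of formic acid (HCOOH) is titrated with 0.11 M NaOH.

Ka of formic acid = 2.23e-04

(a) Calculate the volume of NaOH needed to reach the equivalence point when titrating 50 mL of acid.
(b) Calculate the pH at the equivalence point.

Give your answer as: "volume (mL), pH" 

moles acid = 0.14 × 50/1000 = 0.007 mol; V_base = moles/0.11 × 1000 = 63.6 mL. At equivalence only the conjugate base is present: [A⁻] = 0.007/0.114 = 6.1600e-02 M. Kb = Kw/Ka = 4.48e-11; [OH⁻] = √(Kb × [A⁻]) = 1.6620e-06; pOH = 5.78; pH = 14 - pOH = 8.22.

V = 63.6 mL, pH = 8.22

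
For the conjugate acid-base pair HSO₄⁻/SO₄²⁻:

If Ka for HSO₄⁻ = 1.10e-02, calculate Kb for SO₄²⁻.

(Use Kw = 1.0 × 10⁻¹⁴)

For a conjugate pair Ka × Kb = Kw, so Kb = Kw/Ka = 1.0 × 10⁻¹⁴ / 1.10e-02 = 9.09e-13.

K_b = 9.09e-13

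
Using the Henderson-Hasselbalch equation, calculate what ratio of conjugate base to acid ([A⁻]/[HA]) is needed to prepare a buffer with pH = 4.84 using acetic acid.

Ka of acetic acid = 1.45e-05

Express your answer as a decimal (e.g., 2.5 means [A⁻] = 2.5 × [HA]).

pKa = -log(1.45e-05) = 4.8386. pH = pKa + log([A⁻]/[HA]), so log([A⁻]/[HA]) = pH − pKa = 4.84 − 4.8386 = 0.0014. [A⁻]/[HA] = 10^(0.0014) = 1.00

[A⁻]/[HA] = 1.00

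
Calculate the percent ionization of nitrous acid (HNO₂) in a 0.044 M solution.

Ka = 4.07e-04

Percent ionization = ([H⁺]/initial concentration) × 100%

Using Ka equilibrium: x² + Ka×x - Ka×C = 0. Solving: [H⁺] = 4.0332e-03. Percent = (4.0332e-03/0.044) × 100

Percent ionization = 9.17%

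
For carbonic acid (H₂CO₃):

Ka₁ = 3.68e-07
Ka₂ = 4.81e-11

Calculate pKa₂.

pKa₂ = -log(Ka₂) = -log(4.81e-11) = 10.32.

pK_{a2} = 10.32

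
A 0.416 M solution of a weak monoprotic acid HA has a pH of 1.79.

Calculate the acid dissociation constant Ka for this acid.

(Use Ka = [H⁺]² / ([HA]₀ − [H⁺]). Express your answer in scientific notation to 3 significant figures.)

[H⁺] = 10^(−pH) = 10^(−1.79) = 1.622e-02 M. For HA ⇌ H⁺ + A⁻, Ka = [H⁺][A⁻]/[HA] = [H⁺]² / ([HA]₀ − [H⁺]) = (1.622e-02)² / (0.416 − 1.622e-02) = 6.58e-04.

K_a = 6.58e-04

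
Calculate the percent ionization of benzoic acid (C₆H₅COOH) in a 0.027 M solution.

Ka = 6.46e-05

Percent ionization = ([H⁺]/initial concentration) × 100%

Using Ka equilibrium: x² + Ka×x - Ka×C = 0. Solving: [H⁺] = 1.2888e-03. Percent = (1.2888e-03/0.027) × 100

Percent ionization = 4.77%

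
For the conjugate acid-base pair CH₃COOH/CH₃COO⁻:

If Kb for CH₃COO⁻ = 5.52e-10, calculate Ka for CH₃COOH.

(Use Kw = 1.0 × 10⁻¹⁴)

For a conjugate pair Ka × Kb = Kw, so Ka = Kw/Kb = 1.0 × 10⁻¹⁴ / 5.52e-10 = 1.81e-05.

K_a = 1.81e-05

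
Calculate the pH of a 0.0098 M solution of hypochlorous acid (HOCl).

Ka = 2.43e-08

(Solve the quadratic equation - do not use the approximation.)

x² + Ka×x - Ka×C = 0. Using quadratic formula: [H⁺] = 1.5420e-05

pH = 4.81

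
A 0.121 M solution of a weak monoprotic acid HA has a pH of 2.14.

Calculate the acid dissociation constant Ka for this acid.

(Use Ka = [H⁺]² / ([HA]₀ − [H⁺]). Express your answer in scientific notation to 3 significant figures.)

[H⁺] = 10^(−pH) = 10^(−2.14) = 7.244e-03 M. For HA ⇌ H⁺ + A⁻, Ka = [H⁺][A⁻]/[HA] = [H⁺]² / ([HA]₀ − [H⁺]) = (7.244e-03)² / (0.121 − 7.244e-03) = 4.61e-04.

K_a = 4.61e-04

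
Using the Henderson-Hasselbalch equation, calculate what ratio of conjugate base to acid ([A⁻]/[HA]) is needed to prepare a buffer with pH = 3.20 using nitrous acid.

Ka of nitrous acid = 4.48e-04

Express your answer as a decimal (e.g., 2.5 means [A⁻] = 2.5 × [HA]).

pKa = -log(4.48e-04) = 3.3487. pH = pKa + log([A⁻]/[HA]), so log([A⁻]/[HA]) = pH − pKa = 3.20 − 3.3487 = -0.1487. [A⁻]/[HA] = 10^(-0.1487) = 0.710

[A⁻]/[HA] = 0.710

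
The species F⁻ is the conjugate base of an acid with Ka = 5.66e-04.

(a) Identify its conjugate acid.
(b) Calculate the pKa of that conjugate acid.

(a) The conjugate acid is formed by adding one H⁺ to F⁻, giving HF. (b) pKa = -log(Ka) = -log(5.66e-04) = 3.25.

Conjugate acid: HF; pK_a = 3.25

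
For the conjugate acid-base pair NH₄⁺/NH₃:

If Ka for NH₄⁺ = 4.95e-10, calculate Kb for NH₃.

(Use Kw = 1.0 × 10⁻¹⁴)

For a conjugate pair Ka × Kb = Kw, so Kb = Kw/Ka = 1.0 × 10⁻¹⁴ / 4.95e-10 = 2.02e-05.

K_b = 2.02e-05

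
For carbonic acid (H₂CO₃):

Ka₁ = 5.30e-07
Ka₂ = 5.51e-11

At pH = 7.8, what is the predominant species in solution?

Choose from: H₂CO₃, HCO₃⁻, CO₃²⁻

pKa₁ = 6.28, pKa₂ = 10.26. For a polyprotic acid the predominant species crosses at each pKa: below pKa_n the protonated form dominates, above it the deprotonated form does. At pH = 7.8, the predominant species is HCO₃⁻.

HCO₃⁻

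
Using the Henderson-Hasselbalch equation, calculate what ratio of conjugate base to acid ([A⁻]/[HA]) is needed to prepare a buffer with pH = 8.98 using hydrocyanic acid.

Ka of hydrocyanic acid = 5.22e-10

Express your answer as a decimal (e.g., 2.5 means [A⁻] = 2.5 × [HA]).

pKa = -log(5.22e-10) = 9.2823. pH = pKa + log([A⁻]/[HA]), so log([A⁻]/[HA]) = pH − pKa = 8.98 − 9.2823 = -0.3023. [A⁻]/[HA] = 10^(-0.3023) = 0.499

[A⁻]/[HA] = 0.499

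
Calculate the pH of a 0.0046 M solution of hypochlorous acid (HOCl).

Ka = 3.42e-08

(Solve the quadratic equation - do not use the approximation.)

x² + Ka×x - Ka×C = 0. Using quadratic formula: [H⁺] = 1.2526e-05

pH = 4.90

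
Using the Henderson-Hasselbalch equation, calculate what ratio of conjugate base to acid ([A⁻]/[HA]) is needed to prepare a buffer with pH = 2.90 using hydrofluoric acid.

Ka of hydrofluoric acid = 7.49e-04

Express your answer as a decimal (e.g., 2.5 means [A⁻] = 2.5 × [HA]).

pKa = -log(7.49e-04) = 3.1255. pH = pKa + log([A⁻]/[HA]), so log([A⁻]/[HA]) = pH − pKa = 2.90 − 3.1255 = -0.2255. [A⁻]/[HA] = 10^(-0.2255) = 0.595

[A⁻]/[HA] = 0.595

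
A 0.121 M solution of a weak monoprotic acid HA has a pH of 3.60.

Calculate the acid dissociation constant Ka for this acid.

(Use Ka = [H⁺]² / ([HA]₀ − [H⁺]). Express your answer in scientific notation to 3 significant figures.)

[H⁺] = 10^(−pH) = 10^(−3.60) = 2.512e-04 M. For HA ⇌ H⁺ + A⁻, Ka = [H⁺][A⁻]/[HA] = [H⁺]² / ([HA]₀ − [H⁺]) = (2.512e-04)² / (0.121 − 2.512e-04) = 5.23e-07.

K_a = 5.23e-07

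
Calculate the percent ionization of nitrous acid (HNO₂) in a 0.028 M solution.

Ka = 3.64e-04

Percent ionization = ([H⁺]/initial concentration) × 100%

Using Ka equilibrium: x² + Ka×x - Ka×C = 0. Solving: [H⁺] = 3.0157e-03. Percent = (3.0157e-03/0.028) × 100

Percent ionization = 10.8%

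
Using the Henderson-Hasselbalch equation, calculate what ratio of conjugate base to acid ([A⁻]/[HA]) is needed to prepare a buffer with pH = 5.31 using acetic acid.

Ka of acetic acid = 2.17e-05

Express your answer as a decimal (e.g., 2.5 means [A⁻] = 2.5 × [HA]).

pKa = -log(2.17e-05) = 4.6635. pH = pKa + log([A⁻]/[HA]), so log([A⁻]/[HA]) = pH − pKa = 5.31 − 4.6635 = 0.6465. [A⁻]/[HA] = 10^(0.6465) = 4.43

[A⁻]/[HA] = 4.43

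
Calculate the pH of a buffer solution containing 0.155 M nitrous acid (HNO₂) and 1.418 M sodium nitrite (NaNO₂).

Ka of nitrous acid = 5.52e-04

pKa = -log(5.52e-04) = 3.26. pH = pKa + log([A⁻]/[HA]) = 3.26 + log(1.418/0.155)

pH = 4.22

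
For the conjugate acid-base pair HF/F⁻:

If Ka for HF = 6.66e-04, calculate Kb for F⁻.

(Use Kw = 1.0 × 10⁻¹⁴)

For a conjugate pair Ka × Kb = Kw, so Kb = Kw/Ka = 1.0 × 10⁻¹⁴ / 6.66e-04 = 1.50e-11.

K_b = 1.50e-11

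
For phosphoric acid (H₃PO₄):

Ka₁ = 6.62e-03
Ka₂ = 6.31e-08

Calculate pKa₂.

pKa₂ = -log(Ka₂) = -log(6.31e-08) = 7.20.

pK_{a2} = 7.20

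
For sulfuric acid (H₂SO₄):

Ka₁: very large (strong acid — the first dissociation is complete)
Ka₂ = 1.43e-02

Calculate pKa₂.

pKa₂ = -log(Ka₂) = -log(1.43e-02) = 1.84.

pK_{a2} = 1.84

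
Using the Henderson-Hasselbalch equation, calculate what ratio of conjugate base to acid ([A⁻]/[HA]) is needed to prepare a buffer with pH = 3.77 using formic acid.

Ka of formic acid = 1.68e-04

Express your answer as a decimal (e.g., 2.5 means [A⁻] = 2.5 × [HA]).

pKa = -log(1.68e-04) = 3.7747. pH = pKa + log([A⁻]/[HA]), so log([A⁻]/[HA]) = pH − pKa = 3.77 − 3.7747 = -0.0047. [A⁻]/[HA] = 10^(-0.0047) = 0.989

[A⁻]/[HA] = 0.989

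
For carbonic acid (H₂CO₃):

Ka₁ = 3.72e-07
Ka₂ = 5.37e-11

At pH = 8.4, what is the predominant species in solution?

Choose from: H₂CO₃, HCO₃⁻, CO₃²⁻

pKa₁ = 6.43, pKa₂ = 10.27. For a polyprotic acid the predominant species crosses at each pKa: below pKa_n the protonated form dominates, above it the deprotonated form does. At pH = 8.4, the predominant species is HCO₃⁻.

HCO₃⁻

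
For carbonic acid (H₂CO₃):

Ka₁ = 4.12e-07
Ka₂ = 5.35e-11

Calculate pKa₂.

pKa₂ = -log(Ka₂) = -log(5.35e-11) = 10.27.

pK_{a2} = 10.27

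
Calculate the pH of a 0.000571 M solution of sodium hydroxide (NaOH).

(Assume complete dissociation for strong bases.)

[OH⁻] = 0.000571 M for strong base. pOH = -log[OH⁻] = 3.24, pH = 14 - pOH

pH = 10.76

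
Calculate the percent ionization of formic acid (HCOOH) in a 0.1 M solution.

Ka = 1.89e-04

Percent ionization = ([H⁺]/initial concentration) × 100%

Using Ka equilibrium: x² + Ka×x - Ka×C = 0. Solving: [H⁺] = 4.2539e-03. Percent = (4.2539e-03/0.1) × 100

Percent ionization = 4.25%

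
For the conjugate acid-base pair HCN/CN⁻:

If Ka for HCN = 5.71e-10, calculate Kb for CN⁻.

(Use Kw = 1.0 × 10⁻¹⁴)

For a conjugate pair Ka × Kb = Kw, so Kb = Kw/Ka = 1.0 × 10⁻¹⁴ / 5.71e-10 = 1.75e-05.

K_b = 1.75e-05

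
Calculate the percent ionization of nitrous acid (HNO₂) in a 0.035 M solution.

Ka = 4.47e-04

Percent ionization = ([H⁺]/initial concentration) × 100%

Using Ka equilibrium: x² + Ka×x - Ka×C = 0. Solving: [H⁺] = 3.7382e-03. Percent = (3.7382e-03/0.035) × 100

Percent ionization = 10.7%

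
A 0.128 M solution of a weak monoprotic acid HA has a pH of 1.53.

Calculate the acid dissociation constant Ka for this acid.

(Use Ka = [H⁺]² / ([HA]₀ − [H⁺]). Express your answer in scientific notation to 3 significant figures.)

[H⁺] = 10^(−pH) = 10^(−1.53) = 2.951e-02 M. For HA ⇌ H⁺ + A⁻, Ka = [H⁺][A⁻]/[HA] = [H⁺]² / ([HA]₀ − [H⁺]) = (2.951e-02)² / (0.128 − 2.951e-02) = 8.84e-03.

K_a = 8.84e-03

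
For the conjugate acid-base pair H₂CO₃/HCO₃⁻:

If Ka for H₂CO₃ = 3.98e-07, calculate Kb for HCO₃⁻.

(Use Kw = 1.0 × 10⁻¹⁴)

For a conjugate pair Ka × Kb = Kw, so Kb = Kw/Ka = 1.0 × 10⁻¹⁴ / 3.98e-07 = 2.51e-08.

K_b = 2.51e-08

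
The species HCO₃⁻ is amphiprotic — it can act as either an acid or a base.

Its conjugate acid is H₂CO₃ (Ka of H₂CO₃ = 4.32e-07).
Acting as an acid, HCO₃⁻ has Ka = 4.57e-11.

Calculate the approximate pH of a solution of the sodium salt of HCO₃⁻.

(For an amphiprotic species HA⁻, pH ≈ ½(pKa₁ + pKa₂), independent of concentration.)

pKa₁ = -log(4.32e-07) = 6.36; pKa₂ = -log(4.57e-11) = 10.34. For an amphiprotic species, pH ≈ ½(pKa₁ + pKa₂) = ½(6.36 + 10.34) = 8.35.

pH = 8.35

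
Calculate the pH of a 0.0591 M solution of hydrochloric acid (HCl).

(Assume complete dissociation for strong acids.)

[H⁺] = 0.0591 M for strong acid. pH = -log[H⁺] = -log(0.0591)

pH = 1.23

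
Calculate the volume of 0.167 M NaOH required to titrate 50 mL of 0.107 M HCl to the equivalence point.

At equivalence: moles acid = moles base. moles HCl = 0.107 × 50/1000 = 0.00535 mol. V_base = moles / 0.167 × 1000 = 32.0 mL.

V_{base} = 32.0 mL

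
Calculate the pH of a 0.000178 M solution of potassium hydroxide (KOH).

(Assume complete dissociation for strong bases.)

[OH⁻] = 0.000178 M for strong base. pOH = -log[OH⁻] = 3.75, pH = 14 - pOH

pH = 10.25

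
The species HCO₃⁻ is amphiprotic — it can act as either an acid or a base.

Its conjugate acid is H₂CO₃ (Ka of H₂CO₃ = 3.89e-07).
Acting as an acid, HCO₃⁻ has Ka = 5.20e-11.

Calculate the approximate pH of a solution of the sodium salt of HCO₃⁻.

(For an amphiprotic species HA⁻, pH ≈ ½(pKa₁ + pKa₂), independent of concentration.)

pKa₁ = -log(3.89e-07) = 6.41; pKa₂ = -log(5.20e-11) = 10.28. For an amphiprotic species, pH ≈ ½(pKa₁ + pKa₂) = ½(6.41 + 10.28) = 8.35.

pH = 8.35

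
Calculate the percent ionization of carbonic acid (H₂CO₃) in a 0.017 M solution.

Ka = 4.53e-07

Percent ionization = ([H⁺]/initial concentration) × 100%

Using Ka equilibrium: x² + Ka×x - Ka×C = 0. Solving: [H⁺] = 8.7529e-05. Percent = (8.7529e-05/0.017) × 100

Percent ionization = 0.515%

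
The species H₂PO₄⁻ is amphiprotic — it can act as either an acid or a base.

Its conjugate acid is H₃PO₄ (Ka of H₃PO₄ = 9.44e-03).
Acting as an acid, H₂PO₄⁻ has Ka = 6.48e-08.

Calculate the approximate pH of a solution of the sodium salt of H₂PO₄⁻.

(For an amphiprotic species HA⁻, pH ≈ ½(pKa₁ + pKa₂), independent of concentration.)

pKa₁ = -log(9.44e-03) = 2.03; pKa₂ = -log(6.48e-08) = 7.19. For an amphiprotic species, pH ≈ ½(pKa₁ + pKa₂) = ½(2.03 + 7.19) = 4.61.

pH = 4.61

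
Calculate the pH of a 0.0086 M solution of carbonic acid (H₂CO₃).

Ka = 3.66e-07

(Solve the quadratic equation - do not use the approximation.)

x² + Ka×x - Ka×C = 0. Using quadratic formula: [H⁺] = 5.5921e-05

pH = 4.25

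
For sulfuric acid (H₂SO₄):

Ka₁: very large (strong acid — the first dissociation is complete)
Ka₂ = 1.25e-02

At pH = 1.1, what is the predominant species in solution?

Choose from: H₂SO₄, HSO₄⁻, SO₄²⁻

The first dissociation is complete, so H₂SO₄ itself is never the predominant species in water; pKa₂ = -log(1.25e-02) = 1.90. For a polyprotic acid the predominant species crosses at each pKa: below pKa_n the protonated form dominates, above it the deprotonated form does. At pH = 1.1, the predominant species is HSO₄⁻.

HSO₄⁻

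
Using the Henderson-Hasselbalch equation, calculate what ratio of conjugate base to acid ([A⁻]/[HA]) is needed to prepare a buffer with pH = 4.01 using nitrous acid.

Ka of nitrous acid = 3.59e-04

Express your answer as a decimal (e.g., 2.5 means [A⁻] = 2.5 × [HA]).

pKa = -log(3.59e-04) = 3.4449. pH = pKa + log([A⁻]/[HA]), so log([A⁻]/[HA]) = pH − pKa = 4.01 − 3.4449 = 0.5651. [A⁻]/[HA] = 10^(0.5651) = 3.67

[A⁻]/[HA] = 3.67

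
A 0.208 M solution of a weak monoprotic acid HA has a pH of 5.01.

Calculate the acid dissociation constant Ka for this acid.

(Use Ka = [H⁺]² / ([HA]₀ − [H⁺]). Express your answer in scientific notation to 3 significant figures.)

[H⁺] = 10^(−pH) = 10^(−5.01) = 9.772e-06 M. For HA ⇌ H⁺ + A⁻, Ka = [H⁺][A⁻]/[HA] = [H⁺]² / ([HA]₀ − [H⁺]) = (9.772e-06)² / (0.208 − 9.772e-06) = 4.59e-10.

K_a = 4.59e-10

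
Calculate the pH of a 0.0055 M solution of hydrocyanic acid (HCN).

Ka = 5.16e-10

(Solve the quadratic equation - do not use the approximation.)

x² + Ka×x - Ka×C = 0. Using quadratic formula: [H⁺] = 1.6844e-06

pH = 5.77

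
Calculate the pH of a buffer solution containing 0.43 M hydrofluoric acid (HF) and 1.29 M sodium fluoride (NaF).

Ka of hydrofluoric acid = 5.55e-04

pKa = -log(5.55e-04) = 3.26. pH = pKa + log([A⁻]/[HA]) = 3.26 + log(1.29/0.43)

pH = 3.73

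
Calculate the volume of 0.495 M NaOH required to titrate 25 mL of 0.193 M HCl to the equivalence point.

At equivalence: moles acid = moles base. moles HCl = 0.193 × 25/1000 = 0.004825 mol. V_base = moles / 0.495 × 1000 = 9.7 mL.

V_{base} = 9.7 mL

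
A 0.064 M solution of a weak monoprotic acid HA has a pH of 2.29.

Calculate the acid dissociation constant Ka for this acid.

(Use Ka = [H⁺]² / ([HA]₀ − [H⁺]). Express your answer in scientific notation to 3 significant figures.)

[H⁺] = 10^(−pH) = 10^(−2.29) = 5.129e-03 M. For HA ⇌ H⁺ + A⁻, Ka = [H⁺][A⁻]/[HA] = [H⁺]² / ([HA]₀ − [H⁺]) = (5.129e-03)² / (0.064 − 5.129e-03) = 4.47e-04.

K_a = 4.47e-04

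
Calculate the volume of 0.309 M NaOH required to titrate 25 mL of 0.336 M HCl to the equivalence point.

At equivalence: moles acid = moles base. moles HCl = 0.336 × 25/1000 = 0.0084 mol. V_base = moles / 0.309 × 1000 = 27.2 mL.

V_{base} = 27.2 mL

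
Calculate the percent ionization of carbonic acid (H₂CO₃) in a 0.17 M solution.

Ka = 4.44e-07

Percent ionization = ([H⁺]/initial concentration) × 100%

Using Ka equilibrium: x² + Ka×x - Ka×C = 0. Solving: [H⁺] = 2.7451e-04. Percent = (2.7451e-04/0.17) × 100

Percent ionization = 0.161%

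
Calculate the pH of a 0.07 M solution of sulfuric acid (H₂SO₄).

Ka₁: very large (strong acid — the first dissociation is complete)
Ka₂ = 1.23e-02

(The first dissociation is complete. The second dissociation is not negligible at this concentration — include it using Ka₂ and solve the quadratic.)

First dissociation is complete: [H⁺]₀ = [HSO₄⁻]₀ = C = 0.07 M. Second dissociation HSO₄⁻ ⇌ H⁺ + SO₄²⁻: let x = [SO₄²⁻]. Ka₂ = (C + x)·x / (C − x) = 1.23e-02 → x² + (C + Ka₂)·x − Ka₂·C = 0 → x² + 0.08230·x − 8.610e-04 = 0. x = (−0.08230 + √(0.08230² + 4 × 8.610e-04)) / 2 = 9.3903e-03 M. [H⁺] = C + x = 0.07 + 9.3903e-03 = 7.9390e-02 M. pH = -log(7.9390e-02) = 1.10.

pH = 1.10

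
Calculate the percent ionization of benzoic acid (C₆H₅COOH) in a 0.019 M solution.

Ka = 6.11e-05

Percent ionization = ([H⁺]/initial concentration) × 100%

Using Ka equilibrium: x² + Ka×x - Ka×C = 0. Solving: [H⁺] = 1.0473e-03. Percent = (1.0473e-03/0.019) × 100

Percent ionization = 5.51%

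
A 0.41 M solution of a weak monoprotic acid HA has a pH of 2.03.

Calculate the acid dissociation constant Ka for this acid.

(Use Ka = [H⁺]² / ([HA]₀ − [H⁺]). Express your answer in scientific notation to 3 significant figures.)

[H⁺] = 10^(−pH) = 10^(−2.03) = 9.333e-03 M. For HA ⇌ H⁺ + A⁻, Ka = [H⁺][A⁻]/[HA] = [H⁺]² / ([HA]₀ − [H⁺]) = (9.333e-03)² / (0.41 − 9.333e-03) = 2.17e-04.

K_a = 2.17e-04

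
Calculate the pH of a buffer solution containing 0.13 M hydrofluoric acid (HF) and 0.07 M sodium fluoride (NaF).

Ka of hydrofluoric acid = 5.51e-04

pKa = -log(5.51e-04) = 3.26. pH = pKa + log([A⁻]/[HA]) = 3.26 + log(0.07/0.13)

pH = 2.99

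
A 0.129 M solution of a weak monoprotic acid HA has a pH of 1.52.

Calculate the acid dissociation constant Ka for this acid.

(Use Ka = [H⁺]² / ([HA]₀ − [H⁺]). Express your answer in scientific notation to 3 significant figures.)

[H⁺] = 10^(−pH) = 10^(−1.52) = 3.020e-02 M. For HA ⇌ H⁺ + A⁻, Ka = [H⁺][A⁻]/[HA] = [H⁺]² / ([HA]₀ − [H⁺]) = (3.020e-02)² / (0.129 − 3.020e-02) = 9.23e-03.

K_a = 9.23e-03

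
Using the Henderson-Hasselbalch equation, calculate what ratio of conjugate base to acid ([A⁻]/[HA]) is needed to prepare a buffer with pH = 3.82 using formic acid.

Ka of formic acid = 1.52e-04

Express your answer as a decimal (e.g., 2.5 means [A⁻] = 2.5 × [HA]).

pKa = -log(1.52e-04) = 3.8182. pH = pKa + log([A⁻]/[HA]), so log([A⁻]/[HA]) = pH − pKa = 3.82 − 3.8182 = 0.0018. [A⁻]/[HA] = 10^(0.0018) = 1.00

[A⁻]/[HA] = 1.00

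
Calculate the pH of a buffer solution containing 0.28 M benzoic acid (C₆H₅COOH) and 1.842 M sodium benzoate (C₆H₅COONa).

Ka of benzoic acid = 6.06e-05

pKa = -log(6.06e-05) = 4.22. pH = pKa + log([A⁻]/[HA]) = 4.22 + log(1.842/0.28)

pH = 5.04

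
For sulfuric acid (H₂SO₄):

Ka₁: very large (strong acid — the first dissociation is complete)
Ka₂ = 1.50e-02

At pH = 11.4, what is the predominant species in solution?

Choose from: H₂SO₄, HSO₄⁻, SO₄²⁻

The first dissociation is complete, so H₂SO₄ itself is never the predominant species in water; pKa₂ = -log(1.50e-02) = 1.82. For a polyprotic acid the predominant species crosses at each pKa: below pKa_n the protonated form dominates, above it the deprotonated form does. At pH = 11.4, the predominant species is SO₄²⁻.

SO₄²⁻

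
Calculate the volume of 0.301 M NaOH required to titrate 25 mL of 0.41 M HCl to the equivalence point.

At equivalence: moles acid = moles base. moles HCl = 0.41 × 25/1000 = 0.01025 mol. V_base = moles / 0.301 × 1000 = 34.1 mL.

V_{base} = 34.1 mL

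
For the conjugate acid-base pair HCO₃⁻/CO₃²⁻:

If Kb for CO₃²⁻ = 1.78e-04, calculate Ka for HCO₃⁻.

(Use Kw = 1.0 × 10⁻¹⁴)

For a conjugate pair Ka × Kb = Kw, so Ka = Kw/Kb = 1.0 × 10⁻¹⁴ / 1.78e-04 = 5.62e-11.

K_a = 5.62e-11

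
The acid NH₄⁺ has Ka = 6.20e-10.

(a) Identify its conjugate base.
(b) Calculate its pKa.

(a) The conjugate base is formed by removing one H⁺ from NH₄⁺, giving NH₃. (b) pKa = -log(Ka) = -log(6.20e-10) = 9.21.

Conjugate base: NH₃; pK_a = 9.21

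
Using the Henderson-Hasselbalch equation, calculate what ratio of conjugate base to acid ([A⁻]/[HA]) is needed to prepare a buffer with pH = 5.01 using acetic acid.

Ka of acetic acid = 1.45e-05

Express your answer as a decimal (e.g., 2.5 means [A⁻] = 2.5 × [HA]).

pKa = -log(1.45e-05) = 4.8386. pH = pKa + log([A⁻]/[HA]), so log([A⁻]/[HA]) = pH − pKa = 5.01 − 4.8386 = 0.1714. [A⁻]/[HA] = 10^(0.1714) = 1.48

[A⁻]/[HA] = 1.48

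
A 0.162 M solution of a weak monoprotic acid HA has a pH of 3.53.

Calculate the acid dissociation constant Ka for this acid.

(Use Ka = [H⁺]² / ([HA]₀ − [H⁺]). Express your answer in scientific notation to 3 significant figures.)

[H⁺] = 10^(−pH) = 10^(−3.53) = 2.951e-04 M. For HA ⇌ H⁺ + A⁻, Ka = [H⁺][A⁻]/[HA] = [H⁺]² / ([HA]₀ − [H⁺]) = (2.951e-04)² / (0.162 − 2.951e-04) = 5.39e-07.

K_a = 5.39e-07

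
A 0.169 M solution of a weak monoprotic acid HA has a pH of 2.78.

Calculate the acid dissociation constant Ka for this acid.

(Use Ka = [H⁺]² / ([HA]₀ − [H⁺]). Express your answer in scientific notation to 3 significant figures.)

[H⁺] = 10^(−pH) = 10^(−2.78) = 1.660e-03 M. For HA ⇌ H⁺ + A⁻, Ka = [H⁺][A⁻]/[HA] = [H⁺]² / ([HA]₀ − [H⁺]) = (1.660e-03)² / (0.169 − 1.660e-03) = 1.65e-05.

K_a = 1.65e-05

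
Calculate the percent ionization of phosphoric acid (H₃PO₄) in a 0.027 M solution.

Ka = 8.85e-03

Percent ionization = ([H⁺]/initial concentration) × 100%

Using Ka equilibrium: x² + Ka×x - Ka×C = 0. Solving: [H⁺] = 1.1654e-02. Percent = (1.1654e-02/0.027) × 100

Percent ionization = 43.2%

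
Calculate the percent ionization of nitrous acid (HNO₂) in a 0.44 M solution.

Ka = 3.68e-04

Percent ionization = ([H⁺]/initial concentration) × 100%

Using Ka equilibrium: x² + Ka×x - Ka×C = 0. Solving: [H⁺] = 1.2542e-02. Percent = (1.2542e-02/0.44) × 100

Percent ionization = 2.85%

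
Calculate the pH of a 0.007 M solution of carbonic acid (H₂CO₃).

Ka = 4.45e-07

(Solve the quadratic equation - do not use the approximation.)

x² + Ka×x - Ka×C = 0. Using quadratic formula: [H⁺] = 5.5590e-05

pH = 4.26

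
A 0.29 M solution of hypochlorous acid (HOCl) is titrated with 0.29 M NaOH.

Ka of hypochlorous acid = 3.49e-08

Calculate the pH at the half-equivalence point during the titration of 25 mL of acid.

At half-equivalence [HA] = [A⁻], so Henderson-Hasselbalch gives pH = pKa = -log(3.49e-08) = 7.46.

pH = pKa = 7.46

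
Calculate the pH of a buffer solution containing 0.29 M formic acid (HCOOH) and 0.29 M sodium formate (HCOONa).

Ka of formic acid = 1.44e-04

pKa = -log(1.44e-04) = 3.84. pH = pKa + log([A⁻]/[HA]) = 3.84 + log(0.29/0.29)

pH = 3.84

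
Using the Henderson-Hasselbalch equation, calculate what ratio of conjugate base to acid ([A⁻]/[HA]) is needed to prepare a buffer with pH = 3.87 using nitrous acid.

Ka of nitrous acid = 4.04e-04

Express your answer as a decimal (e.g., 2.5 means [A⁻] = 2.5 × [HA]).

pKa = -log(4.04e-04) = 3.3936. pH = pKa + log([A⁻]/[HA]), so log([A⁻]/[HA]) = pH − pKa = 3.87 − 3.3936 = 0.4764. [A⁻]/[HA] = 10^(0.4764) = 2.99

[A⁻]/[HA] = 2.99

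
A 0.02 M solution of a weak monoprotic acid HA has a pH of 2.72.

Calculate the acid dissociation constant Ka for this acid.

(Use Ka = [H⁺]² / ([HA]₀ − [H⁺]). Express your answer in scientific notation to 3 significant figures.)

[H⁺] = 10^(−pH) = 10^(−2.72) = 1.905e-03 M. For HA ⇌ H⁺ + A⁻, Ka = [H⁺][A⁻]/[HA] = [H⁺]² / ([HA]₀ − [H⁺]) = (1.905e-03)² / (0.02 − 1.905e-03) = 2.01e-04.

K_a = 2.01e-04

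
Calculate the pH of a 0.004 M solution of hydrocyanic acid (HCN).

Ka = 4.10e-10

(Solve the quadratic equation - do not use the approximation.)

x² + Ka×x - Ka×C = 0. Using quadratic formula: [H⁺] = 1.2804e-06

pH = 5.89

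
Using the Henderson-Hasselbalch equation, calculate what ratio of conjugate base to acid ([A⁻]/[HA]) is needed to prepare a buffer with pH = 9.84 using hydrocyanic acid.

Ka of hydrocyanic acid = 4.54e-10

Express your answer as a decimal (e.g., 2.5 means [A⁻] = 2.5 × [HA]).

pKa = -log(4.54e-10) = 9.3429. pH = pKa + log([A⁻]/[HA]), so log([A⁻]/[HA]) = pH − pKa = 9.84 − 9.3429 = 0.4971. [A⁻]/[HA] = 10^(0.4971) = 3.14

[A⁻]/[HA] = 3.14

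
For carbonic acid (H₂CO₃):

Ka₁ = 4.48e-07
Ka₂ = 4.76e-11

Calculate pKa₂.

pKa₂ = -log(Ka₂) = -log(4.76e-11) = 10.32.

pK_{a2} = 10.32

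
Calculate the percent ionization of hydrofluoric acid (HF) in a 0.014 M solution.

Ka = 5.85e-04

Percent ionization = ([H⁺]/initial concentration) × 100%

Using Ka equilibrium: x² + Ka×x - Ka×C = 0. Solving: [H⁺] = 2.5842e-03. Percent = (2.5842e-03/0.014) × 100

Percent ionization = 18.5%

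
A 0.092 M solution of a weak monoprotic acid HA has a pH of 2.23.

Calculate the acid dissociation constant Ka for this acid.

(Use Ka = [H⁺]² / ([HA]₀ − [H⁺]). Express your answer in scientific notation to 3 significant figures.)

[H⁺] = 10^(−pH) = 10^(−2.23) = 5.888e-03 M. For HA ⇌ H⁺ + A⁻, Ka = [H⁺][A⁻]/[HA] = [H⁺]² / ([HA]₀ − [H⁺]) = (5.888e-03)² / (0.092 − 5.888e-03) = 4.03e-04.

K_a = 4.03e-04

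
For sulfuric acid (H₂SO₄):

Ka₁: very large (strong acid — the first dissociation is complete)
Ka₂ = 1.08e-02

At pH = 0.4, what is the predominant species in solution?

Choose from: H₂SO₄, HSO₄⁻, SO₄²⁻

The first dissociation is complete, so H₂SO₄ itself is never the predominant species in water; pKa₂ = -log(1.08e-02) = 1.97. For a polyprotic acid the predominant species crosses at each pKa: below pKa_n the protonated form dominates, above it the deprotonated form does. At pH = 0.4, the predominant species is HSO₄⁻.

HSO₄⁻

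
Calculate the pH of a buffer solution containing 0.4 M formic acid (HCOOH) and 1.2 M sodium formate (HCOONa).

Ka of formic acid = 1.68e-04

pKa = -log(1.68e-04) = 3.77. pH = pKa + log([A⁻]/[HA]) = 3.77 + log(1.2/0.4)

pH = 4.25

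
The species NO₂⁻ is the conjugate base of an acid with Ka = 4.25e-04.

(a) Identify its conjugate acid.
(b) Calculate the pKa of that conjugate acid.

(a) The conjugate acid is formed by adding one H⁺ to NO₂⁻, giving HNO₂. (b) pKa = -log(Ka) = -log(4.25e-04) = 3.37.

Conjugate acid: HNO₂; pK_a = 3.37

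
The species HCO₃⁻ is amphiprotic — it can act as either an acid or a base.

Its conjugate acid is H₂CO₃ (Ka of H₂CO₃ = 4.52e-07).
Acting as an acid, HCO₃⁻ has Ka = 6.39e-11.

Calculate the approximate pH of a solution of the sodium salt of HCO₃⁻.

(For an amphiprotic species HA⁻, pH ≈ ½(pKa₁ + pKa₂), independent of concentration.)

pKa₁ = -log(4.52e-07) = 6.34; pKa₂ = -log(6.39e-11) = 10.19. For an amphiprotic species, pH ≈ ½(pKa₁ + pKa₂) = ½(6.34 + 10.19) = 8.27.

pH = 8.27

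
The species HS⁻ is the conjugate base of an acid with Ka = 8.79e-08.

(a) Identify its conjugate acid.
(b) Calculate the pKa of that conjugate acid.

(a) The conjugate acid is formed by adding one H⁺ to HS⁻, giving H₂S. (b) pKa = -log(Ka) = -log(8.79e-08) = 7.06.

Conjugate acid: H₂S; pK_a = 7.06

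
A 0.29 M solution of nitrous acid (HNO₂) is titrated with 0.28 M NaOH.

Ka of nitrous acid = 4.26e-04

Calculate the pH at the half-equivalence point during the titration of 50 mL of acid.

At half-equivalence [HA] = [A⁻], so Henderson-Hasselbalch gives pH = pKa = -log(4.26e-04) = 3.37.

pH = pKa = 3.37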